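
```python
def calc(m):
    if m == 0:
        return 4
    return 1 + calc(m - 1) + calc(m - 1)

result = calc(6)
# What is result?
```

calc(m) = 1 + 2·calc(m-1), calc(0)=4. Closed form: (4+1)·2^6 - 1 = 319.

Answer: 319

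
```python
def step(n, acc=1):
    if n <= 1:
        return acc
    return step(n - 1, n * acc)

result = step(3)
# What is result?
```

Accumulator trace (n, acc): (3, 1) -> (2, 3) -> (1, 6) -> return 6

Answer: 6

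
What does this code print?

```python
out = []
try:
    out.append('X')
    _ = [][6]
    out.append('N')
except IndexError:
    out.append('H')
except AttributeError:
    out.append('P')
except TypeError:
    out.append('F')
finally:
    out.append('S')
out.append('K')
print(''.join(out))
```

Execution trace: 'X' (try body) → 'H' (except IndexError) → 'S' (finally) → 'K' (after the try/except). Output: XHSK

Answer: XHSK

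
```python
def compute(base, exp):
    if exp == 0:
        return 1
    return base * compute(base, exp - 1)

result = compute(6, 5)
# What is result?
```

compute(6, 5) = 6 * 6 * 6 * 6 * 6 = 7776

Answer: 7776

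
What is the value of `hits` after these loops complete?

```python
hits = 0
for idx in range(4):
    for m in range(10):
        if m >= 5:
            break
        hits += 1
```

Inner breaks at 5, outer runs 4 times
`hits` takes the values: 0 → 1 → 2 → 3 → 4 → 5 → 6 → 7 → 8 → 9 → 10 → 11 → 12 → 13 → 14 → 15 → 16 → 17 → 18 → 19 → 20

Answer: 20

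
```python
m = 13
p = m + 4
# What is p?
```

Trace:
`m = 13` → m = 13
`p = m + 4` → p = 17
So p = 17

Answer: 17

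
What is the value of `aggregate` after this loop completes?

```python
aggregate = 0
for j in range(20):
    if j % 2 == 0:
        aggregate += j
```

Sum of even numbers 0 to 19
`aggregate` takes the values: 0 → 2 → 6 → 12 → 20 → 30 → 42 → 56 → 72 → 90

Answer: 90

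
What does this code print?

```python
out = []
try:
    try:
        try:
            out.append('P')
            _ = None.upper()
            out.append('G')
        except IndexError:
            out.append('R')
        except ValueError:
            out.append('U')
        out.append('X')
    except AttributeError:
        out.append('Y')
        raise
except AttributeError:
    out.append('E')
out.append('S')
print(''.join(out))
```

Execution trace: 'P' (inner try body) → 'Y' (except AttributeError) → 'E' (outer except AttributeError) → 'S' (after the try/except). Output: PYES

Answer: PYES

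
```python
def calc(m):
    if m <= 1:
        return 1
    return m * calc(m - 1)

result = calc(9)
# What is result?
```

calc(9) = 9 * 8 * 7 * 6 * 5 * 4 * 3 * 2 * 1 = 362880

Answer: 362880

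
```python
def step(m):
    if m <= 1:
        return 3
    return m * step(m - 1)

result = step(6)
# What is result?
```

step(6) = 6 * 5 * 4 * 3 * 2 * 3 = 2160

Answer: 2160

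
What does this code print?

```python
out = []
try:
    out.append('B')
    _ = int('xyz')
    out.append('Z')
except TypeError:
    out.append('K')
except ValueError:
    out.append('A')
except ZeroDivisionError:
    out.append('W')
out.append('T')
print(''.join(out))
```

Execution trace: 'B' (try body) → 'A' (except ValueError) → 'T' (after the try/except). Output: BAT

Answer: BAT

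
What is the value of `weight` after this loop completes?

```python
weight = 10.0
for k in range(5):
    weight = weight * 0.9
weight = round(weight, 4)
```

Exponential decay: 10.0 * 0.9^5
`weight` takes the values: 10.0 → 9.0 → 8.1 → 7.29 → 6.561 → 5.9049

Answer: 5.9049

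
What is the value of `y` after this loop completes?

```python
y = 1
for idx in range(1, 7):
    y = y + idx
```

Start at 1, add 1 through 6
`y` takes the values: 1 → 2 → 4 → 7 → 11 → 16 → 22

Answer: 22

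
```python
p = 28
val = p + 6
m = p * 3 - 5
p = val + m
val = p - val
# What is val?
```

Trace:
`p = 28` → p = 28
`val = p + 6` → val = 34
`m = p * 3 - 5` → m = 79
`p = val + m` → p = 113
`val = p - val` → val = 79
So val = 79

Answer: 79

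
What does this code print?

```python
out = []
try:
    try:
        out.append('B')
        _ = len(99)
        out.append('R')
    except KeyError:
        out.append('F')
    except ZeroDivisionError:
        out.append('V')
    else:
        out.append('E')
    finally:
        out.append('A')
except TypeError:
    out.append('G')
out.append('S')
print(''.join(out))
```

Execution trace: 'B' (try body) → 'A' (finally) → 'G' (outer except TypeError) → 'S' (after the try/except). Output: BAGS

Answer: BAGS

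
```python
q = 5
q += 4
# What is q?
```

Trace:
`q = 5` → q = 5
`q += 4` → q = 9
So q = 9

Answer: 9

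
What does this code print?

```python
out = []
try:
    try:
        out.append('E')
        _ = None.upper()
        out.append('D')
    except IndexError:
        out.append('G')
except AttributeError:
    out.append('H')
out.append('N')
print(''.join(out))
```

Execution trace: 'E' (try body) → 'H' (outer except AttributeError) → 'N' (after the try/except). Output: EHN

Answer: EHN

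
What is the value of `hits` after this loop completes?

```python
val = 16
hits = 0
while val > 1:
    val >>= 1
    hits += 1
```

Count right shifts until 1
`hits` takes the values: 0 → 1 → 2 → 3 → 4

Answer: 4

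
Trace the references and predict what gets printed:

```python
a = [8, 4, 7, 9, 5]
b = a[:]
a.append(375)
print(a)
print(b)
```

Key concept: slice [:] creates copy.
Step by step:
`a = [8, 4, 7, 9, 5]` → a = [8, 4, 7, 9, 5]
`b = a[:]` → b = [8, 4, 7, 9, 5]
`a.append(375)` → a = [8, 4, 7, 9, 5, 375]
`print(a)` → prints [8, 4, 7, 9, 5, 375]
`print(b)` → prints [8, 4, 7, 9, 5]

Answer:
[8, 4, 7, 9, 5, 375]
[8, 4, 7, 9, 5]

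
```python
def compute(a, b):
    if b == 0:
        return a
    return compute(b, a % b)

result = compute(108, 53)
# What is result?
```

compute(108, 53) -> compute(53, 2) -> compute(2, 1) -> compute(1, 0) -> 1

Answer: 1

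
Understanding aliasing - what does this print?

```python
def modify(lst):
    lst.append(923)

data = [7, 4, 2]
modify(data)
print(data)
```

Key concept: function modifies passed list.
Step by step:
`data = [7, 4, 2]` → data = [7, 4, 2]
`modify(data)` → data = [7, 4, 2, 923]
`print(data)` → prints [7, 4, 2, 923]

Answer: [7, 4, 2, 923]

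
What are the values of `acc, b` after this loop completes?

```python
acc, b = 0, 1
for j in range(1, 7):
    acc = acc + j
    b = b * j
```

Sum and factorial of 1 to 6
`acc, b` takes the values: (0, 1) → (1, 1) → (3, 1) → (3, 2) → (6, 2) → (6, 6) → (10, 6) → (10, 24) → (15, 24) → (15, 120) → (21, 120) → (21, 720)

Answer: 21, 720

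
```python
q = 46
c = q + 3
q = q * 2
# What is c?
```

Trace:
`q = 46` → q = 46
`c = q + 3` → c = 49
`q = q * 2` → q = 92
So c = 49

Answer: 49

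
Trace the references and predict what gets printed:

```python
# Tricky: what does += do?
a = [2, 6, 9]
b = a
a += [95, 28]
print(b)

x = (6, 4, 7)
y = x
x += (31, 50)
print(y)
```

Key concept: += behavior differs for mutable vs immutable.
Step by step:
`a = [2, 6, 9]` → a = [2, 6, 9]
`b = a` → b = [2, 6, 9] (same object as a)
`a += [95, 28]` → a = [2, 6, 9, 95, 28] (same object as b); b = [2, 6, 9, 95, 28] (same object as a)
`print(b)` → prints [2, 6, 9, 95, 28]
`x = (6, 4, 7)` → x = (6, 4, 7)
`y = x` → y = (6, 4, 7)
`x += (31, 50)` → x = (6, 4, 7, 31, 50)
`print(y)` → prints (6, 4, 7)

Answer:
[2, 6, 9, 95, 28]
(6, 4, 7)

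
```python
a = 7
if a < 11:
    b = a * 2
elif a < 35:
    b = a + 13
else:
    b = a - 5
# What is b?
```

Trace:
`a = 7` → a = 7
`if a < 11: ...` → a < 11 is True → b = 14
So b = 14

Answer: 14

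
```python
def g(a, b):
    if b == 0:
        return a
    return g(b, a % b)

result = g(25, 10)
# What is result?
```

g(25, 10) -> g(10, 5) -> g(5, 0) -> 5

Answer: 5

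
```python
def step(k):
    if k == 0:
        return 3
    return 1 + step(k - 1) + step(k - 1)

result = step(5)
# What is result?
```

step(k) = 1 + 2·step(k-1), step(0)=3. Closed form: (3+1)·2^5 - 1 = 127.

Answer: 127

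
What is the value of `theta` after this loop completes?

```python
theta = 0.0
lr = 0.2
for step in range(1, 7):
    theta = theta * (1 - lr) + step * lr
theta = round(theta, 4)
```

Moving average with lr=0.2
`theta` takes the values: 0.0 → 0.2 → 0.56 → 1.048 → 1.6384 → 2.31072 → 3.048576 → 3.0486

Answer: 3.0486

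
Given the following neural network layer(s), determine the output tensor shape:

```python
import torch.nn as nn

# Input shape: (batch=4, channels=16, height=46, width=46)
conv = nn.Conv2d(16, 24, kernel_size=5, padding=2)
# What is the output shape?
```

Input: (4, 16, 46, 46) -> Output: (4, 24, 46, 46)

Answer: (4, 24, 46, 46)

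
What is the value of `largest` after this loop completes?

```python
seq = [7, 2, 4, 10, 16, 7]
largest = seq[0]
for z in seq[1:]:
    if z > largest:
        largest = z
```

Maximum of [7, 2, 4, 10, 16, 7]
`largest` takes the values: 7 → 10 → 16

Answer: 16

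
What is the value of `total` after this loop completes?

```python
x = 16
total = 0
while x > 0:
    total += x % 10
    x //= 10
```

Sum digits of 16
`total` takes the values: 0 → 6 → 7

Answer: 7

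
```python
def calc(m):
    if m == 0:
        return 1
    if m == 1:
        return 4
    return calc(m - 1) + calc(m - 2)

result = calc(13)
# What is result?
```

Build up from base cases: calc(0)=1, calc(1)=4, calc(2)=5, calc(3)=9, calc(4)=14, calc(5)=23, calc(6)=37, ..., calc(13)=1076

Answer: 1076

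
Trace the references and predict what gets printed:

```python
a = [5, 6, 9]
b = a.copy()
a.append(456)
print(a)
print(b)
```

Key concept: list.copy() creates independent copy.
Step by step:
`a = [5, 6, 9]` → a = [5, 6, 9]
`b = a.copy()` → b = [5, 6, 9]
`a.append(456)` → a = [5, 6, 9, 456]
`print(a)` → prints [5, 6, 9, 456]
`print(b)` → prints [5, 6, 9]

Answer:
[5, 6, 9, 456]
[5, 6, 9]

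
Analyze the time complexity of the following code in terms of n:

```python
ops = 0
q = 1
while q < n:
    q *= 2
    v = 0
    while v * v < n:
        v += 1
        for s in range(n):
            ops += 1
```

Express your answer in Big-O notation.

Each loop level contributes: log n × √n × n. Multiplying the contributions gives O(n√n log n).

Answer: O(n√n log n)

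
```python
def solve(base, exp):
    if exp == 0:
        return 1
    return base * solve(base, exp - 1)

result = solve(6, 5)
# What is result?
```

solve(6, 5) = 6 * 6 * 6 * 6 * 6 = 7776

Answer: 7776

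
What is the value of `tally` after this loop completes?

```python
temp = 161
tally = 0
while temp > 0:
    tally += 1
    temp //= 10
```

Count digits by repeated division by 10
`tally` takes the values: 0 → 1 → 2 → 3

Answer: 3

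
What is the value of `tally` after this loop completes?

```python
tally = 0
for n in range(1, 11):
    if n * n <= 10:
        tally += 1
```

Count numbers where n² ≤ 10
`tally` takes the values: 0 → 1 → 2 → 3

Answer: 3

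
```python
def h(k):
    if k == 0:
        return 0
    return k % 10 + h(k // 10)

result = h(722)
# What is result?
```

Sum of digits of 722: 2 + 2 + 7 = 11

Answer: 11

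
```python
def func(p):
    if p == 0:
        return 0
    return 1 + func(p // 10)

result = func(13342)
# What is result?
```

Count of digits of 13342: 5

Answer: 5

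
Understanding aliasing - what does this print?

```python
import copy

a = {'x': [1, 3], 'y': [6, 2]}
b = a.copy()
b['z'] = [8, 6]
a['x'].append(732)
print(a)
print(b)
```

Key concept: shallow copy of dict with mutable values.
Step by step:
`a = {'x': [1, 3], 'y': [6, 2]}` → a = {'x': [1, 3], 'y': [6, 2]}
`b = a.copy()` → b = {'x': [1, 3], 'y': [6, 2]}
`b['z'] = [8, 6]` → b = {'x': [1, 3], 'y': [6, 2], 'z': [8, 6]}
`a['x'].append(732)` → a = {'x': [1, 3, 732], 'y': [6, 2]}; b = {'x': [1, 3, 732], 'y': [6, 2], 'z': [8, 6]}
`print(a)` → prints {'x': [1, 3, 732], 'y': [6, 2]}
`print(b)` → prints {'x': [1, 3, 732], 'y': [6, 2], 'z': [8, 6]}

Answer:
{'x': [1, 3, 732], 'y': [6, 2]}
{'x': [1, 3, 732], 'y': [6, 2], 'z': [8, 6]}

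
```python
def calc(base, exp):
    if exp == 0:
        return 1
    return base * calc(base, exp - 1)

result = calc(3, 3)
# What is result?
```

calc(3, 3) = 3 * 3 * 3 = 27

Answer: 27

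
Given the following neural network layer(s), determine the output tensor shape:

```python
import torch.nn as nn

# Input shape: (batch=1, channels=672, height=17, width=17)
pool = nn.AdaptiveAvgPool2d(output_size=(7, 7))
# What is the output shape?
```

Input: (1, 672, 17, 17) -> Output: (1, 672, 7, 7)

Answer: (1, 672, 7, 7)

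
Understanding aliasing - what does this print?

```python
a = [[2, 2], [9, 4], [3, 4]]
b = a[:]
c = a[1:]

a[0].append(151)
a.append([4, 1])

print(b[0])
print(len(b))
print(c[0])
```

Key concept: slice with nested mutation.
Step by step:
`a = [[2, 2], [9, 4], [3, 4]]` → a = [[2, 2], [9, 4], [3, 4]]
`b = a[:]` → b = [[2, 2], [9, 4], [3, 4]]
`c = a[1:]` → c = [[9, 4], [3, 4]]
`a[0].append(151)` → a = [[2, 2, 151], [9, 4], [3, 4]]; b = [[2, 2, 151], [9, 4], [3, 4]]
`a.append([4, 1])` → a = [[2, 2, 151], [9, 4], [3, 4], [4, 1]]
`print(b[0])` → prints [2, 2, 151]
`print(len(b))` → prints 3
`print(c[0])` → prints [9, 4]

Answer:
[2, 2, 151]
3
[9, 4]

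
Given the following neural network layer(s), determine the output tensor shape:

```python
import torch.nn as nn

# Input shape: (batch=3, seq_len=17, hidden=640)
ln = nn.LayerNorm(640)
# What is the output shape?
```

Input: (3, 17, 640) -> Output: (3, 17, 640)

Answer: (3, 17, 640)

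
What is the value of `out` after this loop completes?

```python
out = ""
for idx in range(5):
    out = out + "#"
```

Repeat '#' 5 times
`out` takes the values: "" → "#" → "##" → "###" → "####" → "#####"

Answer: "#####"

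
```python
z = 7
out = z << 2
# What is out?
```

Trace:
`z = 7` → z = 7
`out = z << 2` → out = 28
So out = 28

Answer: 28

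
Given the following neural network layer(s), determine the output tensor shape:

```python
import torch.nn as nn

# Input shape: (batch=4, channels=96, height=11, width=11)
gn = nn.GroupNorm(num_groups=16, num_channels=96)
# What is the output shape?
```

Input: (4, 96, 11, 11) -> Output: (4, 96, 11, 11)

Answer: (4, 96, 11, 11)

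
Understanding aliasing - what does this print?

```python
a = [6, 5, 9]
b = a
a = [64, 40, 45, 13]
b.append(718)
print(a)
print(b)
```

Key concept: rebinding vs mutation: a is rebound to a new list, b still points at the original.
Step by step:
`a = [6, 5, 9]` → a = [6, 5, 9]
`b = a` → b = [6, 5, 9] (same object as a)
`a = [64, 40, 45, 13]` → a = [64, 40, 45, 13]
`b.append(718)` → b = [6, 5, 9, 718]
`print(a)` → prints [64, 40, 45, 13]
`print(b)` → prints [6, 5, 9, 718]

Answer:
[64, 40, 45, 13]
[6, 5, 9, 718]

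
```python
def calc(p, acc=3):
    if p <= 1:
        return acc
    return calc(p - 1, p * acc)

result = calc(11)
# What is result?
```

Accumulator trace (n, acc): (11, 3) -> (10, 33) -> (9, 330) -> (8, 2970) -> (7, 23760) -> (6, 166320) -> (5, 997920) -> (4, 4989600) -> (3, 19958400) -> (2, 59875200) -> (1, 119750400) -> return 119750400

Answer: 119750400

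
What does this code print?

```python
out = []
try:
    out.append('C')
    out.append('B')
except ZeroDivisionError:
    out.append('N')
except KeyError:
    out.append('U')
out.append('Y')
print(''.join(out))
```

Execution trace: 'C' (try body) → 'B' (try body, no exception) → 'Y' (after the try/except). Output: CBY

Answer: CBY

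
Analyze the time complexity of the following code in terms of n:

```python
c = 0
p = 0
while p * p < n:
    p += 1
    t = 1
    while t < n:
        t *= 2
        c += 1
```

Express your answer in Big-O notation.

Each loop level contributes: √n × log n. Multiplying the contributions gives O(√n log n).

Answer: O(√n log n)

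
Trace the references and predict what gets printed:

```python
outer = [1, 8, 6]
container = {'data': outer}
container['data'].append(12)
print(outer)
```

Key concept: dict holds reference to list.
Step by step:
`outer = [1, 8, 6]` → outer = [1, 8, 6]
`container = {'data': outer}` → container = {'data': [1, 8, 6]}
`container['data'].append(12)` → outer = [1, 8, 6, 12]; container = {'data': [1, 8, 6, 12]}
`print(outer)` → prints [1, 8, 6, 12]

Answer: [1, 8, 6, 12]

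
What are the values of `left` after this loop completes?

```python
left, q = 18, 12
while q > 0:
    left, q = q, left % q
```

GCD of 18 and 12
`left` takes the values: 18 → 12 → 6

Answer: 6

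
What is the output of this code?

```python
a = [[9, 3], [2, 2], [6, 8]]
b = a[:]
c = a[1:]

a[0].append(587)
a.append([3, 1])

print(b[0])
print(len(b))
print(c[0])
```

Key concept: slice with nested mutation.
Step by step:
`a = [[9, 3], [2, 2], [6, 8]]` → a = [[9, 3], [2, 2], [6, 8]]
`b = a[:]` → b = [[9, 3], [2, 2], [6, 8]]
`c = a[1:]` → c = [[2, 2], [6, 8]]
`a[0].append(587)` → a = [[9, 3, 587], [2, 2], [6, 8]]; b = [[9, 3, 587], [2, 2], [6, 8]]
`a.append([3, 1])` → a = [[9, 3, 587], [2, 2], [6, 8], [3, 1]]
`print(b[0])` → prints [9, 3, 587]
`print(len(b))` → prints 3
`print(c[0])` → prints [2, 2]

Answer:
[9, 3, 587]
3
[2, 2]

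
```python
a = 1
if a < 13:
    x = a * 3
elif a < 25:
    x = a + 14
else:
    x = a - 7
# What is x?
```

Trace:
`a = 1` → a = 1
`if a < 13: ...` → a < 13 is True → x = 3
So x = 3

Answer: 3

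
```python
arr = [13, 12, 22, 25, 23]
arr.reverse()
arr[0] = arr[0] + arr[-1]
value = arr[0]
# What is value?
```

Trace:
`arr = [13, 12, 22, 25, 23]` → arr = [13, 12, 22, 25, 23]
`arr.reverse()` → arr = [23, 25, 22, 12, 13]
`arr[0] = arr[0] + arr[-1]` → arr = [36, 25, 22, 12, 13]
`value = arr[0]` → value = 36
So value = 36

Answer: 36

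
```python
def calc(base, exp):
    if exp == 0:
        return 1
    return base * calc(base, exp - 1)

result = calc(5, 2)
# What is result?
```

calc(5, 2) = 5 * 5 = 25

Answer: 25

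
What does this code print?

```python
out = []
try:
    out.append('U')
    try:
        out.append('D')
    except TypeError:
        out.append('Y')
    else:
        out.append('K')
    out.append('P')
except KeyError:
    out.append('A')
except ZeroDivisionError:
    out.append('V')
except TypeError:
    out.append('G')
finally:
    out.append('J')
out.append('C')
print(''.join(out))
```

Execution trace: 'U' (try body) → 'D' (inner try body, no exception) → 'K' (inner else) → 'P' (try body, no exception) → 'J' (finally) → 'C' (after the try/except). Output: UDKPJC

Answer: UDKPJC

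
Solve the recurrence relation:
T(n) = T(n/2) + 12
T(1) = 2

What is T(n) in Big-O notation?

Each step divides n by 2 and adds 12. After log_2(n) steps we reach T(1)=2. So T(n) = 12·log_2(n) + 2 = O(log n).

Answer: O(log n)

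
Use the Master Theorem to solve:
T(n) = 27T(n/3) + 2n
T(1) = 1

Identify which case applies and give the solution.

a=27, b=3, f(n)=2n. log_3(27) = 3. Since c=1 < 3, Case 1 applies: T(n) = Θ(n^log_b(a)) = O(n^3).

Answer: O(n^3) - Case 1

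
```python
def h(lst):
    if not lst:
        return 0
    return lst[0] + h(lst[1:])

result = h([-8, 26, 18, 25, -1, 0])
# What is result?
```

(-8) + 26 + 18 + 25 + (-1) + 0 + 0 = 60

Answer: 60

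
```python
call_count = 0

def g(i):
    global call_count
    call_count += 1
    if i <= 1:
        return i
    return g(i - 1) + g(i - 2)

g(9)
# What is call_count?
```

Calls(i) = 1 + Calls(i-1) + Calls(i-2); Calls(0)=Calls(1)=1. For i=9 this gives 109.

Answer: 109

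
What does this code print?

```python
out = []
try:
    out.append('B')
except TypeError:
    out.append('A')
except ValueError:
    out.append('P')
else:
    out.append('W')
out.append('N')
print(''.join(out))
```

Execution trace: 'B' (try body, no exception) → 'W' (else) → 'N' (after the try/except). Output: BWN

Answer: BWN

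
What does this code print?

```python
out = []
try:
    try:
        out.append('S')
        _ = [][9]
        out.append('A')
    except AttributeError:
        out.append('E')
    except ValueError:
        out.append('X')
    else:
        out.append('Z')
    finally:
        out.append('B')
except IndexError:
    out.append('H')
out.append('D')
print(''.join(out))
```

Execution trace: 'S' (try body) → 'B' (finally) → 'H' (outer except IndexError) → 'D' (after the try/except). Output: SBHD

Answer: SBHD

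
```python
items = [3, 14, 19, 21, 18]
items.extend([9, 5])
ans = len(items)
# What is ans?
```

Trace:
`items = [3, 14, 19, 21, 18]` → items = [3, 14, 19, 21, 18]
`items.extend([9, 5])` → items = [3, 14, 19, 21, 18, 9, 5]
`ans = len(items)` → ans = 7
So ans = 7

Answer: 7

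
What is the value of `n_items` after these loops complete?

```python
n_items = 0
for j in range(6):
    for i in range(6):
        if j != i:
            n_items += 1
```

6² - 6 (exclude diagonal)
`n_items` takes the values: 0 → 1 → 2 → 3 → 4 → 5 → 6 → 7 → 8 → 9 → 10 → 11 → 12 → 13 → 14 → 15 → 16 → 17 → 18 → 19 → 20 → 21 → 22 → 23 → 24 → 25 → 26 → 27 → 28 → 29 → 30

Answer: 30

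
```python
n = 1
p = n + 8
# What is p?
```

Trace:
`n = 1` → n = 1
`p = n + 8` → p = 9
So p = 9

Answer: 9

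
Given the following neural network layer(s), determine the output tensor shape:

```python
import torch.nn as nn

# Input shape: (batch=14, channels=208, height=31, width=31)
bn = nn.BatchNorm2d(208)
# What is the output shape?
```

Input: (14, 208, 31, 31) -> Output: (14, 208, 31, 31)

Answer: (14, 208, 31, 31)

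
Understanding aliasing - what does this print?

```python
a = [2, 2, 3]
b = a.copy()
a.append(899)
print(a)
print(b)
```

Key concept: list.copy() creates independent copy.
Step by step:
`a = [2, 2, 3]` → a = [2, 2, 3]
`b = a.copy()` → b = [2, 2, 3]
`a.append(899)` → a = [2, 2, 3, 899]
`print(a)` → prints [2, 2, 3, 899]
`print(b)` → prints [2, 2, 3]

Answer:
[2, 2, 3, 899]
[2, 2, 3]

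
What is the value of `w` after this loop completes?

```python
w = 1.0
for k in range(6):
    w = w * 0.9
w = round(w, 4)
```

Exponential decay: 1.0 * 0.9^6
`w` takes the values: 1.0 → 0.9 → 0.81 → 0.729 → 0.6561 → 0.59049 → 0.531441 → 0.5314

Answer: 0.5314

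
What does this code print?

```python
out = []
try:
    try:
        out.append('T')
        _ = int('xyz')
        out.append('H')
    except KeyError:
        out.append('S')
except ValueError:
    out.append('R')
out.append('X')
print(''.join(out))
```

Execution trace: 'T' (try body) → 'R' (outer except ValueError) → 'X' (after the try/except). Output: TRX

Answer: TRX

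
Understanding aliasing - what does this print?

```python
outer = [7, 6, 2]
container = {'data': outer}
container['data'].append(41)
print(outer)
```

Key concept: dict holds reference to list.
Step by step:
`outer = [7, 6, 2]` → outer = [7, 6, 2]
`container = {'data': outer}` → container = {'data': [7, 6, 2]}
`container['data'].append(41)` → outer = [7, 6, 2, 41]; container = {'data': [7, 6, 2, 41]}
`print(outer)` → prints [7, 6, 2, 41]

Answer: [7, 6, 2, 41]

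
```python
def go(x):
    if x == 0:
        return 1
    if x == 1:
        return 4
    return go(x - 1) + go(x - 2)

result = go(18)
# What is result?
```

Build up from base cases: go(0)=1, go(1)=4, go(2)=5, go(3)=9, go(4)=14, go(5)=23, go(6)=37, ..., go(18)=11933

Answer: 11933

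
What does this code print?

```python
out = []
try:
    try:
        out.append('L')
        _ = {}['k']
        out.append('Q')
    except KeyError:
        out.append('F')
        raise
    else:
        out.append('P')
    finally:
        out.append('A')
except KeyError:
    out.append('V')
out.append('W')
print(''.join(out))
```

Execution trace: 'L' (inner try body) → 'F' (inner except KeyError) → 'A' (inner finally) → 'V' (outer except KeyError) → 'W' (after the try/except). Output: LFAVW

Answer: LFAVW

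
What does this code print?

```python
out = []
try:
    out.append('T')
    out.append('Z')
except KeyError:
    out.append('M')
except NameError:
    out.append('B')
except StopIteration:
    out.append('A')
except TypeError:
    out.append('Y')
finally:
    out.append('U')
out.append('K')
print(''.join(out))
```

Execution trace: 'T' (try body) → 'Z' (try body, no exception) → 'U' (finally) → 'K' (after the try/except). Output: TZUK

Answer: TZUK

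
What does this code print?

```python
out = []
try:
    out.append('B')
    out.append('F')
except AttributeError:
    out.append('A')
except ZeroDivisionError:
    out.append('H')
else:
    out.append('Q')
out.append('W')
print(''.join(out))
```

Execution trace: 'B' (try body) → 'F' (try body, no exception) → 'Q' (else) → 'W' (after the try/except). Output: BFQW

Answer: BFQW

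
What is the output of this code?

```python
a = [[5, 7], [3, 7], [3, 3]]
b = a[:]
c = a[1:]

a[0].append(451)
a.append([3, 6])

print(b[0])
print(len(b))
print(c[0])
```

Key concept: slice with nested mutation.
Step by step:
`a = [[5, 7], [3, 7], [3, 3]]` → a = [[5, 7], [3, 7], [3, 3]]
`b = a[:]` → b = [[5, 7], [3, 7], [3, 3]]
`c = a[1:]` → c = [[3, 7], [3, 3]]
`a[0].append(451)` → a = [[5, 7, 451], [3, 7], [3, 3]]; b = [[5, 7, 451], [3, 7], [3, 3]]
`a.append([3, 6])` → a = [[5, 7, 451], [3, 7], [3, 3], [3, 6]]
`print(b[0])` → prints [5, 7, 451]
`print(len(b))` → prints 3
`print(c[0])` → prints [3, 7]

Answer:
[5, 7, 451]
3
[3, 7]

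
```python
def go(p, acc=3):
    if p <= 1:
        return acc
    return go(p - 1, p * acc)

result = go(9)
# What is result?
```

Accumulator trace (n, acc): (9, 3) -> (8, 27) -> (7, 216) -> (6, 1512) -> (5, 9072) -> (4, 45360) -> (3, 181440) -> (2, 544320) -> (1, 1088640) -> return 1088640

Answer: 1088640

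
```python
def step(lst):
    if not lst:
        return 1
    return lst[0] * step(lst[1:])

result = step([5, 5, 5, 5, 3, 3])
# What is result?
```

Product over [5, 5, 5, 5, 3, 3] = 5 * 5 * 5 * 5 * 3 * 3 = 5625

Answer: 5625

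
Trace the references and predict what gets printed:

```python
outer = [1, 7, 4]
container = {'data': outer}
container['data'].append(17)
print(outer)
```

Key concept: dict holds reference to list.
Step by step:
`outer = [1, 7, 4]` → outer = [1, 7, 4]
`container = {'data': outer}` → container = {'data': [1, 7, 4]}
`container['data'].append(17)` → outer = [1, 7, 4, 17]; container = {'data': [1, 7, 4, 17]}
`print(outer)` → prints [1, 7, 4, 17]

Answer: [1, 7, 4, 17]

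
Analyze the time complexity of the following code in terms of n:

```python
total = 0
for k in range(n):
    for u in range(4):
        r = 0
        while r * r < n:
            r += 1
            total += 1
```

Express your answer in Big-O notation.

Each loop level contributes: n × 1 × √n. Multiplying the contributions gives O(n√n).

Answer: O(n√n)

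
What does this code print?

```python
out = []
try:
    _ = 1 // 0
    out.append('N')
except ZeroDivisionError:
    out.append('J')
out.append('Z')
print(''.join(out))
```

Execution trace: 'J' (except ZeroDivisionError) → 'Z' (after the try/except). Output: JZ

Answer: JZ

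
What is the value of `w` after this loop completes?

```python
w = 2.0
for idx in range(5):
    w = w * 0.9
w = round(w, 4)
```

Exponential decay: 2.0 * 0.9^5
`w` takes the values: 2.0 → 1.8 → 1.62 → 1.458 → 1.3122 → 1.18098 → 1.181

Answer: 1.181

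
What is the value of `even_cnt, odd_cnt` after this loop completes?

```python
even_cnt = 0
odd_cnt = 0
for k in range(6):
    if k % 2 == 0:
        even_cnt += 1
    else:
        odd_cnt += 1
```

Count evens and odds in range(6)
`even_cnt, odd_cnt` takes the values: (0, 0) → (1, 0) → (1, 1) → (2, 1) → (2, 2) → (3, 2) → (3, 3)

Answer: 3, 3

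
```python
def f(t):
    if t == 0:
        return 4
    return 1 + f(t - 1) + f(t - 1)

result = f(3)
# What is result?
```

f(t) = 1 + 2·f(t-1), f(0)=4. Closed form: (4+1)·2^3 - 1 = 39.

Answer: 39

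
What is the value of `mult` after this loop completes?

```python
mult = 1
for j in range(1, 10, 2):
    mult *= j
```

Product of 1, 3, 5, ... up to 9
`mult` takes the values: 1 → 3 → 15 → 105 → 945

Answer: 945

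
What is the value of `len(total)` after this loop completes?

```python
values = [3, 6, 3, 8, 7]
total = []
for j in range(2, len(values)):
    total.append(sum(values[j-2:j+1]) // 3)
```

Number of 3-element averages
`total` takes the values: [] → [4] → [4, 5] → [4, 5, 6]
So `len(total)` = 3

Answer: 3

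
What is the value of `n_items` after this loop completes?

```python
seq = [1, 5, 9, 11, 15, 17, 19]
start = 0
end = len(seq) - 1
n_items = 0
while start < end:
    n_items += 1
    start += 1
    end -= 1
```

Iterations until pointers meet (list length 7)
`n_items` takes the values: 0 → 1 → 2 → 3

Answer: 3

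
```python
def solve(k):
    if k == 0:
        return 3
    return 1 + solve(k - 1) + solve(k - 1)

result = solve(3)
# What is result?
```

solve(k) = 1 + 2·solve(k-1), solve(0)=3. Closed form: (3+1)·2^3 - 1 = 31.

Answer: 31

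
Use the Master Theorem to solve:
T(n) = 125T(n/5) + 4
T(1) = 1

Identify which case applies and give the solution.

a=125, b=5, f(n)=4. log_5(125) = 3. Since c=0 < 3, Case 1 applies: T(n) = Θ(n^log_b(a)) = O(n^3).

Answer: O(n^3) - Case 1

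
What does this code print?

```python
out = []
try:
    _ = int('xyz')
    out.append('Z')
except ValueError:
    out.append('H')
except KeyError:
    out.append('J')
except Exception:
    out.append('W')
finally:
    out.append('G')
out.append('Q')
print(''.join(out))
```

Execution trace: 'H' (except ValueError) → 'G' (finally) → 'Q' (after the try/except). Output: HGQ

Answer: HGQ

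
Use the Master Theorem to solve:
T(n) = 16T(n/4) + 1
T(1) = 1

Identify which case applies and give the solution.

a=16, b=4, f(n)=1. log_4(16) = 2. Since c=0 < 2, Case 1 applies: T(n) = Θ(n^log_b(a)) = O(n^2).

Answer: O(n^2) - Case 1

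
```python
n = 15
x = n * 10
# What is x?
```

Trace:
`n = 15` → n = 15
`x = n * 10` → x = 150
So x = 150

Answer: 150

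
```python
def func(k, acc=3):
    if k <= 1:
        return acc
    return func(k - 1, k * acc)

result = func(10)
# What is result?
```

Accumulator trace (n, acc): (10, 3) -> (9, 30) -> (8, 270) -> (7, 2160) -> (6, 15120) -> (5, 90720) -> (4, 453600) -> (3, 1814400) -> (2, 5443200) -> (1, 10886400) -> return 10886400

Answer: 10886400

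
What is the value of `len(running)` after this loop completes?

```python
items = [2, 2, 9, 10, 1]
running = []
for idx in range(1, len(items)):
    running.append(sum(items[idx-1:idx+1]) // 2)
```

Number of 2-element averages
`running` takes the values: [] → [2] → [2, 5] → [2, 5, 9] → [2, 5, 9, 5]
So `len(running)` = 4

Answer: 4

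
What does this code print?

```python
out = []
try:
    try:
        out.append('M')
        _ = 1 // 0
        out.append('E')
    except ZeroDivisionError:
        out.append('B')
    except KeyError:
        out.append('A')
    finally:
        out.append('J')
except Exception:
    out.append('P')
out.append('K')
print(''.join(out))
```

Execution trace: 'M' (inner try body) → 'B' (inner except ZeroDivisionError) → 'J' (inner finally) → 'K' (after the try/except). Output: MBJK

Answer: MBJK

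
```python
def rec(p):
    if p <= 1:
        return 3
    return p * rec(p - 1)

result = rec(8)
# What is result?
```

rec(8) = 8 * 7 * 6 * 5 * 4 * 3 * 2 * 3 = 120960

Answer: 120960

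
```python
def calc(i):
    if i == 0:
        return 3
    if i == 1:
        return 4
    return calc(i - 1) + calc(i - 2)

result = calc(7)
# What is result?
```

Build up from base cases: calc(0)=3, calc(1)=4, calc(2)=7, calc(3)=11, calc(4)=18, calc(5)=29, calc(6)=47, ..., calc(7)=76

Answer: 76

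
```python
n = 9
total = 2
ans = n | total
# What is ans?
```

Trace:
`n = 9` → n = 9
`total = 2` → total = 2
`ans = n | total` → ans = 11
So ans = 11

Answer: 11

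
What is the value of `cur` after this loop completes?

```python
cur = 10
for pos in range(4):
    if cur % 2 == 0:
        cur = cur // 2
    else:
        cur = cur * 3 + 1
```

Collatz-style transformation from 10
`cur` takes the values: 10 → 5 → 16 → 8 → 4

Answer: 4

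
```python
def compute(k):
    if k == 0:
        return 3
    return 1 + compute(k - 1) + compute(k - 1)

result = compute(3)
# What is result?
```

compute(k) = 1 + 2·compute(k-1), compute(0)=3. Closed form: (3+1)·2^3 - 1 = 31.

Answer: 31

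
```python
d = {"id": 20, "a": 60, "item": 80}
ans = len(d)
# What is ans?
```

Trace:
`d = {"id": 20, "a": 60, "item": 80}` → d = {'id': 20, 'a': 60, 'item': 80}
`ans = len(d)` → ans = 3
So ans = 3

Answer: 3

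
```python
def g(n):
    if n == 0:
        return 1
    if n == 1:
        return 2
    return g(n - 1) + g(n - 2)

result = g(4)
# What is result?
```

Build up from base cases: g(0)=1, g(1)=2, g(2)=3, g(3)=5, g(4)=8

Answer: 8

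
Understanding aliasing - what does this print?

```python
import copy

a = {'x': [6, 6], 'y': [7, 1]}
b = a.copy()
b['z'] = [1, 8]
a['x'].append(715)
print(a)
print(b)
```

Key concept: shallow copy of dict with mutable values.
Step by step:
`a = {'x': [6, 6], 'y': [7, 1]}` → a = {'x': [6, 6], 'y': [7, 1]}
`b = a.copy()` → b = {'x': [6, 6], 'y': [7, 1]}
`b['z'] = [1, 8]` → b = {'x': [6, 6], 'y': [7, 1], 'z': [1, 8]}
`a['x'].append(715)` → a = {'x': [6, 6, 715], 'y': [7, 1]}; b = {'x': [6, 6, 715], 'y': [7, 1], 'z': [1, 8]}
`print(a)` → prints {'x': [6, 6, 715], 'y': [7, 1]}
`print(b)` → prints {'x': [6, 6, 715], 'y': [7, 1], 'z': [1, 8]}

Answer:
{'x': [6, 6, 715], 'y': [7, 1]}
{'x': [6, 6, 715], 'y': [7, 1], 'z': [1, 8]}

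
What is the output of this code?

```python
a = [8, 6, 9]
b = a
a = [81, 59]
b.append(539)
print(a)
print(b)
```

Key concept: rebinding vs mutation: a is rebound to a new list, b still points at the original.
Step by step:
`a = [8, 6, 9]` → a = [8, 6, 9]
`b = a` → b = [8, 6, 9] (same object as a)
`a = [81, 59]` → a = [81, 59]
`b.append(539)` → b = [8, 6, 9, 539]
`print(a)` → prints [81, 59]
`print(b)` → prints [8, 6, 9, 539]

Answer:
[81, 59]
[8, 6, 9, 539]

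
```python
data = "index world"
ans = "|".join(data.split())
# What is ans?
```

Trace:
`data = "index world"` → data = 'index world'
`ans = "|".join(data.split())` → ans = 'index|world'
So ans = 'index|world'

Answer: 'index|world'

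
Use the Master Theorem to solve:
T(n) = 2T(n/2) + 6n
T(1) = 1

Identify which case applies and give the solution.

a=2, b=2, f(n)=6n. log_2(2) = 1. Since c=1 = 1, Case 2 applies: T(n) = Θ(n^log_b(a) · log n) = O(n log n).

Answer: O(n log n) - Case 2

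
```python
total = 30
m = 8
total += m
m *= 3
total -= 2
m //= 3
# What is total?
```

Trace:
`total = 30` → total = 30
`m = 8` → m = 8
`total += m` → total = 38
`m *= 3` → m = 24
`total -= 2` → total = 36
`m //= 3` → m = 8
So total = 36

Answer: 36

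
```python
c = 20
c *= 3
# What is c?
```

Trace:
`c = 20` → c = 20
`c *= 3` → c = 60
So c = 60

Answer: 60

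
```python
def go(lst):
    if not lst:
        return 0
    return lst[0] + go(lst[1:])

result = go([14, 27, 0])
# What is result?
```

14 + 27 + 0 + 0 = 41

Answer: 41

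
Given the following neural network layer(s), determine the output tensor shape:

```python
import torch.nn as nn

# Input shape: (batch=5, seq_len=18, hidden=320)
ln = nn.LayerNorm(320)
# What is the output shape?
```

Input: (5, 18, 320) -> Output: (5, 18, 320)

Answer: (5, 18, 320)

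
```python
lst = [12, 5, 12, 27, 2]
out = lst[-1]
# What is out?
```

Trace:
`lst = [12, 5, 12, 27, 2]` → lst = [12, 5, 12, 27, 2]
`out = lst[-1]` → out = 2
So out = 2

Answer: 2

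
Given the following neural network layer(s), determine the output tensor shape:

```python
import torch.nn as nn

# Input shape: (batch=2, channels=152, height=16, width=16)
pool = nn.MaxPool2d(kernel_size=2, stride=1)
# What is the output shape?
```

Input: (2, 152, 16, 16) -> Output: (2, 152, 15, 15)

Answer: (2, 152, 15, 15)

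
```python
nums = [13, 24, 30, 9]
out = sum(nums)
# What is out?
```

Trace:
`nums = [13, 24, 30, 9]` → nums = [13, 24, 30, 9]
`out = sum(nums)` → out = 76
So out = 76

Answer: 76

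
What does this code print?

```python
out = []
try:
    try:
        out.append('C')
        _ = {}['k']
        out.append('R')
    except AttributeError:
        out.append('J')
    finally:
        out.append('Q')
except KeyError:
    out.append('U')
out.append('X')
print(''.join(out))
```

Execution trace: 'C' (try body) → 'Q' (finally) → 'U' (outer except KeyError) → 'X' (after the try/except). Output: CQUX

Answer: CQUX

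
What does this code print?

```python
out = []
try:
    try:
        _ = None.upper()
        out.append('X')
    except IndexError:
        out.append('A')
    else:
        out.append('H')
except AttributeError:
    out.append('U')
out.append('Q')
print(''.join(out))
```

Execution trace: 'U' (outer except AttributeError) → 'Q' (after the try/except). Output: UQ

Answer: UQ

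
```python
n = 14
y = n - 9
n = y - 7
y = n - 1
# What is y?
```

Trace:
`n = 14` → n = 14
`y = n - 9` → y = 5
`n = y - 7` → n = -2
`y = n - 1` → y = -3
So y = -3

Answer: -3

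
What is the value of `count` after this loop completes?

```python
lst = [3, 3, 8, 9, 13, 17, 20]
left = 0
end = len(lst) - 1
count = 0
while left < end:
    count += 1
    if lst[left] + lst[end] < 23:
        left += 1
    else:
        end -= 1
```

Steps to find pair summing to 23
`count` takes the values: 0 → 1 → 2 → 3 → 4 → 5 → 6

Answer: 6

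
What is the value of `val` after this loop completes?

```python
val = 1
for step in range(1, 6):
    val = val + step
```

Start at 1, add 1 through 5
`val` takes the values: 1 → 2 → 4 → 7 → 11 → 16

Answer: 16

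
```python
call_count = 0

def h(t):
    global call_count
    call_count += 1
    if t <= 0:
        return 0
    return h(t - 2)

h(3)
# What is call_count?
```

Linear recursion stepping by 2: 3 calls from t=3 down to ≤0.

Answer: 3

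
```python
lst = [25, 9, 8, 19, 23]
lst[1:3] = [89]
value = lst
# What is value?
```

Trace:
`lst = [25, 9, 8, 19, 23]` → lst = [25, 9, 8, 19, 23]
`lst[1:3] = [89]` → lst = [25, 89, 19, 23]
`value = lst` → value = [25, 89, 19, 23]
So value = [25, 89, 19, 23]

Answer: [25, 89, 19, 23]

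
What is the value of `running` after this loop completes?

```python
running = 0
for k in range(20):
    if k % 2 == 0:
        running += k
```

Sum of even numbers 0 to 19
`running` takes the values: 0 → 2 → 6 → 12 → 20 → 30 → 42 → 56 → 72 → 90

Answer: 90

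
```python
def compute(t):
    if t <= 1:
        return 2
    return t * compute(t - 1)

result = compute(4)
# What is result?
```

compute(4) = 4 * 3 * 2 * 2 = 48

Answer: 48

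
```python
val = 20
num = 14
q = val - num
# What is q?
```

Trace:
`val = 20` → val = 20
`num = 14` → num = 14
`q = val - num` → q = 6
So q = 6

Answer: 6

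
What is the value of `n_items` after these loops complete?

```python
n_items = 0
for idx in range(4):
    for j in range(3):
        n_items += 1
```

4 * 3 = 12
`n_items` takes the values: 0 → 1 → 2 → 3 → 4 → 5 → 6 → 7 → 8 → 9 → 10 → 11 → 12

Answer: 12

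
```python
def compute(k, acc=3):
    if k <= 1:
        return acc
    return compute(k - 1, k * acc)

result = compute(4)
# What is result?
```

Accumulator trace (n, acc): (4, 3) -> (3, 12) -> (2, 36) -> (1, 72) -> return 72

Answer: 72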